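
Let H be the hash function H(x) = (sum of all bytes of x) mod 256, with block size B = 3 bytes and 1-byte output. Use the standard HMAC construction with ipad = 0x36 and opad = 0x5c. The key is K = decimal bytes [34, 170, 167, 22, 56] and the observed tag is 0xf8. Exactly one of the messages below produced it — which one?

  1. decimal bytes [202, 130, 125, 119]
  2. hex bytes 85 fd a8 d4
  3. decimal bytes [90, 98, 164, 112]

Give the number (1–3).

Key decimal bytes [34, 170, 167, 22, 56] = 22 aa a7 16 38 is 5 bytes > B = 3, so hash it first: H(key) = c1, then zero-pad to 3 bytes: K' = c1 00 00.
K' ⊕ ipad = f7 36 36; K' ⊕ opad = 9d 5c 5c.
m1: inner = H(f7 36 36 ca 82 7d 77) = a3; tag = H(9d 5c 5c a3) = f8 ← matches
m2: inner = H(f7 36 36 85 fd a8 d4) = 61; tag = H(9d 5c 5c 61) = b6
m3: inner = H(f7 36 36 5a 62 a4 70) = 33; tag = H(9d 5c 5c 33) = 88

1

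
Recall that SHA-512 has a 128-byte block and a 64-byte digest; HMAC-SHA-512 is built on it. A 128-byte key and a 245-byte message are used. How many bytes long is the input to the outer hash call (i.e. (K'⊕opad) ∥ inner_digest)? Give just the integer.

Key is 128 ≤ 128 bytes, zero-padded: |K'| = 128.
Outer input = (K'⊕opad) ∥ H(inner) → 128 + 64 = 192 bytes.

192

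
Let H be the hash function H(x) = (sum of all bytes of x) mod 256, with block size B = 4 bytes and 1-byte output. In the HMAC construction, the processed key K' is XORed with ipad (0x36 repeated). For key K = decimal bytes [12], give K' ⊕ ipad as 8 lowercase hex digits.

Key decimal bytes [12] = 0c is 1 byte ≤ B = 4; zero-pad to 4 bytes: K' = 0c 00 00 00.
XOR each byte with 0x36: 0c⊕36=3a, 00⊕36=36, 00⊕36=36, 00⊕36=36.

3a363636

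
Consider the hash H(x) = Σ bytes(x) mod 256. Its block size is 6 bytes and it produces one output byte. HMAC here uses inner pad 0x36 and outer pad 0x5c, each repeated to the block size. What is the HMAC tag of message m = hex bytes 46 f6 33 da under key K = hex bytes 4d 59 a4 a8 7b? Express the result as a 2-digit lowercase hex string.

Key hex bytes 4d 59 a4 a8 7b is 5 bytes ≤ B = 6; zero-pad to 6 bytes: K' = 4d 59 a4 a8 7b 00.
K' ⊕ ipad = 7b 6f 92 9e 4d 36.  K' ⊕ opad = 11 05 f8 f4 27 5c.
Inner input = (K'⊕ipad) ∥ m = 7b 6f 92 9e 4d 36 ∥ 46 f6 33 da.
Inner hash: sum = 123+111+146+158+77+54+70+246+51+218 = 1254; mod 256 = 230 → e6.
Outer input = (K'⊕opad) ∥ inner = 11 05 f8 f4 27 5c ∥ e6.
Outer hash (tag): sum = 17+5+248+244+39+92+230 = 875; mod 256 = 107 → 6b.

6b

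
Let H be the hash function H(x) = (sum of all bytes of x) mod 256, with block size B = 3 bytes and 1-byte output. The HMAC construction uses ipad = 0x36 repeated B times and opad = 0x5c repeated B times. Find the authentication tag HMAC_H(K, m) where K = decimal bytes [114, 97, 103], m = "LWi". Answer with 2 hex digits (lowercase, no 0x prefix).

9e

Key decimal bytes [114, 97, 103] = 72 61 67 is exactly B = 3 bytes: K' = 72 61 67.
K' ⊕ ipad = 44 57 51.  K' ⊕ opad = 2e 3d 3b.
Inner input = (K'⊕ipad) ∥ m = 44 57 51 ∥ 4c 57 69.
Inner hash: sum = 68+87+81+76+87+105 = 504; mod 256 = 248 → f8.
Outer input = (K'⊕opad) ∥ inner = 2e 3d 3b ∥ f8.
Outer hash (tag): sum = 46+61+59+248 = 414; mod 256 = 158 → 9e.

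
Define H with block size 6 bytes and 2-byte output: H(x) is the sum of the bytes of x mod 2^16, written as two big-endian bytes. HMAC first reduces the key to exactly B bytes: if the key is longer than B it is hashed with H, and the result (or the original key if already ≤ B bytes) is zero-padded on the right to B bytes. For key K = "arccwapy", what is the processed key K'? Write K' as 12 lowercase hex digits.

035a00000000

|K| = 8 > B = 6, so first hash the key.
H(K): sum = 97+114+99+99+119+97+112+121 = 858 → 03 5a.
Zero-pad H(K) = 03 5a to 6 bytes: K' = 03 5a 00 00 00 00.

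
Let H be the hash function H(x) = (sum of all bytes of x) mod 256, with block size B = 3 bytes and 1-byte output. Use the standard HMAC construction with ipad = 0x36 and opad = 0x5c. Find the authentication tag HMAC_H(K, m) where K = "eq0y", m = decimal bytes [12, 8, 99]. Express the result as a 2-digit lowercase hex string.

Key "eq0y" = 65 71 30 79 is 4 bytes > B = 3, so hash it first: H(key) = 7f, then zero-pad to 3 bytes: K' = 7f 00 00.
K' ⊕ ipad = 49 36 36.  K' ⊕ opad = 23 5c 5c.
Inner input = (K'⊕ipad) ∥ m = 49 36 36 ∥ 0c 08 63.
Inner hash: sum = 73+54+54+12+8+99 = 300; mod 256 = 44 → 2c.
Outer input = (K'⊕opad) ∥ inner = 23 5c 5c ∥ 2c.
Outer hash (tag): sum = 35+92+92+44 = 263; mod 256 = 7 → 07.

07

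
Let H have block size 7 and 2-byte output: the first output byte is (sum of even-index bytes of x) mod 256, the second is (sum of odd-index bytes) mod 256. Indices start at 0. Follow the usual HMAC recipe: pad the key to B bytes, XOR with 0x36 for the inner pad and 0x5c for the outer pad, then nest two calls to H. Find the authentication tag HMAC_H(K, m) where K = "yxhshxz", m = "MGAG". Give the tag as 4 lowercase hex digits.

Key "yxhshxz" = 79 78 68 73 68 78 7a is exactly B = 7 bytes: K' = 79 78 68 73 68 78 7a.
K' ⊕ ipad = 4f 4e 5e 45 5e 4e 4c.  K' ⊕ opad = 25 24 34 2f 34 24 26.
Inner input = (K'⊕ipad) ∥ m = 4f 4e 5e 45 5e 4e 4c ∥ 4d 47 41 47.
Inner hash: even-index sum = 485 mod 256 = 229; odd-index sum = 367 mod 256 = 111 → e5 6f.
Outer input = (K'⊕opad) ∥ inner = 25 24 34 2f 34 24 26 ∥ e5 6f.
Outer hash (tag): even-index sum = 290 mod 256 = 34; odd-index sum = 348 mod 256 = 92 → 22 5c.

225c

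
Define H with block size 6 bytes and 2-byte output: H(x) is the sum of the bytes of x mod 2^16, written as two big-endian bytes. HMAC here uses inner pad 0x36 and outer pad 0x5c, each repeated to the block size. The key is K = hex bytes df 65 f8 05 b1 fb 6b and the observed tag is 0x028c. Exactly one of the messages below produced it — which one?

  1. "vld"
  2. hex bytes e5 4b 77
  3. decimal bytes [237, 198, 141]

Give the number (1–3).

1

Key hex bytes df 65 f8 05 b1 fb 6b is 7 bytes > B = 6, so hash it first: H(key) = 04 58, then zero-pad to 6 bytes: K' = 04 58 00 00 00 00.
K' ⊕ ipad = 32 6e 36 36 36 36; K' ⊕ opad = 58 04 5c 5c 5c 5c.
m1: inner = H(32 6e 36 36 36 36 76 6c 64) = 02 be; tag = H(58 04 5c 5c 5c 5c 02 be) = 028c ← matches
m2: inner = H(32 6e 36 36 36 36 e5 4b 77) = 03 1f; tag = H(58 04 5c 5c 5c 5c 03 1f) = 01ee
m3: inner = H(32 6e 36 36 36 36 ed c6 8d) = 03 b8; tag = H(58 04 5c 5c 5c 5c 03 b8) = 0287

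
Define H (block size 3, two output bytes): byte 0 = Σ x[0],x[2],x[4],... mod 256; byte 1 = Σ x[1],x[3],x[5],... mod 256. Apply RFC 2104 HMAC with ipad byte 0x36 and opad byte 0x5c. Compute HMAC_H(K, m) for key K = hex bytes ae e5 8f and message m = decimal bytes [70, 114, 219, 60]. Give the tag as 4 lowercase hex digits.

Key hex bytes ae e5 8f is exactly B = 3 bytes: K' = ae e5 8f.
K' ⊕ ipad = 98 d3 b9.  K' ⊕ opad = f2 b9 d3.
Inner input = (K'⊕ipad) ∥ m = 98 d3 b9 ∥ 46 72 db 3c.
Inner hash: even-index sum = 511 mod 256 = 255; odd-index sum = 500 mod 256 = 244 → ff f4.
Outer input = (K'⊕opad) ∥ inner = f2 b9 d3 ∥ ff f4.
Outer hash (tag): even-index sum = 697 mod 256 = 185; odd-index sum = 440 mod 256 = 184 → b9 b8.

b9b8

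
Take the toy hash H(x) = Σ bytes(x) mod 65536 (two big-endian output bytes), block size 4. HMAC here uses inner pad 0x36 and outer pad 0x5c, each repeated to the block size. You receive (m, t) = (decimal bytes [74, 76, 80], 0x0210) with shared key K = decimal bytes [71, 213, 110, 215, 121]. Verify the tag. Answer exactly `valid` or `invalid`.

Key decimal bytes [71, 213, 110, 215, 121] = 47 d5 6e d7 79 is 5 bytes > B = 4, so hash it first: H(key) = 02 da, then zero-pad to 4 bytes: K' = 02 da 00 00.
K' ⊕ ipad = 34 ec 36 36; K' ⊕ opad = 5e 86 5c 5c.
Inner hash: sum = 52+236+54+54+74+76+80 = 626 → 02 72.
Outer hash (recomputed tag): sum = 94+134+92+92+2+114 = 528 → 02 10.
Recomputed tag = 0210; claimed = 0210 → match.

valid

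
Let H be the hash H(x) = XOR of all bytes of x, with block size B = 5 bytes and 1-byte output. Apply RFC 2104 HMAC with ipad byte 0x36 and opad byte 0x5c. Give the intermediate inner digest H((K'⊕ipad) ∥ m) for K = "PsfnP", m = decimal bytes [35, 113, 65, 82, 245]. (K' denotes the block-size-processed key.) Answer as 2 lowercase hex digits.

f9

Key "PsfnP" = 50 73 66 6e 50 is exactly B = 5 bytes: K' = 50 73 66 6e 50.
K' ⊕ ipad = 66 45 50 58 66.
Inner input = 66 45 50 58 66 ∥ 23 71 41 52 f5.
Inner hash: XOR 66⊕45⊕50⊕58⊕66⊕23⊕71⊕41⊕52⊕f5 = f9.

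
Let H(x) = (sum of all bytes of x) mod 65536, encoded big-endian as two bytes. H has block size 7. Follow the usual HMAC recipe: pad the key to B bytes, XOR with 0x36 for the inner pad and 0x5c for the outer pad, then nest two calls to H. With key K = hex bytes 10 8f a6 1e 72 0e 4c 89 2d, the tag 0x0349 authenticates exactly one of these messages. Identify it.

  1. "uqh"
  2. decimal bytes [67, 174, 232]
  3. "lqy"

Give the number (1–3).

1

Key hex bytes 10 8f a6 1e 72 0e 4c 89 2d is 9 bytes > B = 7, so hash it first: H(key) = 02 e5, then zero-pad to 7 bytes: K' = 02 e5 00 00 00 00 00.
K' ⊕ ipad = 34 d3 36 36 36 36 36; K' ⊕ opad = 5e b9 5c 5c 5c 5c 5c.
m1: inner = H(34 d3 36 36 36 36 36 75 71 68) = 03 63; tag = H(5e b9 5c 5c 5c 5c 5c 03 63) = 0349 ← matches
m2: inner = H(34 d3 36 36 36 36 36 43 ae e8) = 03 ee; tag = H(5e b9 5c 5c 5c 5c 5c 03 ee) = 03d4
m3: inner = H(34 d3 36 36 36 36 36 6c 71 79) = 03 6b; tag = H(5e b9 5c 5c 5c 5c 5c 03 6b) = 0351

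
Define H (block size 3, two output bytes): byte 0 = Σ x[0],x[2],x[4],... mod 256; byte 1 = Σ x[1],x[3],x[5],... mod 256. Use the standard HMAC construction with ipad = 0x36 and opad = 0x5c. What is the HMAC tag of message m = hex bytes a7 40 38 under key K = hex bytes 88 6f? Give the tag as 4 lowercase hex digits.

Key hex bytes 88 6f is 2 bytes ≤ B = 3; zero-pad to 3 bytes: K' = 88 6f 00.
K' ⊕ ipad = be 59 36.  K' ⊕ opad = d4 33 5c.
Inner input = (K'⊕ipad) ∥ m = be 59 36 ∥ a7 40 38.
Inner hash: even-index sum = 308 mod 256 = 52; odd-index sum = 312 mod 256 = 56 → 34 38.
Outer input = (K'⊕opad) ∥ inner = d4 33 5c ∥ 34 38.
Outer hash (tag): even-index sum = 360 mod 256 = 104; odd-index sum = 103 mod 256 = 103 → 68 67.

6867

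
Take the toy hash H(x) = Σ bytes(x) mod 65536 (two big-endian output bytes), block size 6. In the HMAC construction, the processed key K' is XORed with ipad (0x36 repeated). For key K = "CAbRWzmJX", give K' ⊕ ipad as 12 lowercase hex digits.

Key "CAbRWzmJX" = 43 41 62 52 57 7a 6d 4a 58 is 9 bytes > B = 6, so hash it first: H(key) = 03 18, then zero-pad to 6 bytes: K' = 03 18 00 00 00 00.
XOR each byte with 0x36: 03⊕36=35, 18⊕36=2e, 00⊕36=36, 00⊕36=36, 00⊕36=36, 00⊕36=36.

352e36363636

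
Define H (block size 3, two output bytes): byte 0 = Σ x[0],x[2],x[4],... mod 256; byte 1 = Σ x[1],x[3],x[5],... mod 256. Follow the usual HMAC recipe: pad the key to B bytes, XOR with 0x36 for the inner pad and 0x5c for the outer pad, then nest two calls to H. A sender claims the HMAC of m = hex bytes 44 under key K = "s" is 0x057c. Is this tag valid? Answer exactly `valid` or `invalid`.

Key "s" = 73 is 1 byte ≤ B = 3; zero-pad to 3 bytes: K' = 73 00 00.
K' ⊕ ipad = 45 36 36; K' ⊕ opad = 2f 5c 5c.
Inner hash: even-index sum = 123 mod 256 = 123; odd-index sum = 122 mod 256 = 122 → 7b 7a.
Outer hash (recomputed tag): even-index sum = 261 mod 256 = 5; odd-index sum = 215 mod 256 = 215 → 05 d7.
Recomputed tag = 05d7; claimed = 057c → mismatch.

invalid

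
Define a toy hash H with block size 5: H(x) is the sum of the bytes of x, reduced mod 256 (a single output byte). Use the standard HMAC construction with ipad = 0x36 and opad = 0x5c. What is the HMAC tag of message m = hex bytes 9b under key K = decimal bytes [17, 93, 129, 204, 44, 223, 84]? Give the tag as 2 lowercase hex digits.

55

Key decimal bytes [17, 93, 129, 204, 44, 223, 84] = 11 5d 81 cc 2c df 54 is 7 bytes > B = 5, so hash it first: H(key) = 1a, then zero-pad to 5 bytes: K' = 1a 00 00 00 00.
K' ⊕ ipad = 2c 36 36 36 36.  K' ⊕ opad = 46 5c 5c 5c 5c.
Inner input = (K'⊕ipad) ∥ m = 2c 36 36 36 36 ∥ 9b.
Inner hash: sum = 44+54+54+54+54+155 = 415; mod 256 = 159 → 9f.
Outer input = (K'⊕opad) ∥ inner = 46 5c 5c 5c 5c ∥ 9f.
Outer hash (tag): sum = 70+92+92+92+92+159 = 597; mod 256 = 85 → 55.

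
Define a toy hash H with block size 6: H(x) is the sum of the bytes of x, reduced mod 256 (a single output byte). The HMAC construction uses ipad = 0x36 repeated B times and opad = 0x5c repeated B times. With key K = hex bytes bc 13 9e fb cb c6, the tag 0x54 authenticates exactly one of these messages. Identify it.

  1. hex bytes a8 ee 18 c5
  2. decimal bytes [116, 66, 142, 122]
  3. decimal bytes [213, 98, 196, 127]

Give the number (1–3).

Key hex bytes bc 13 9e fb cb c6 is exactly B = 6 bytes: K' = bc 13 9e fb cb c6.
K' ⊕ ipad = 8a 25 a8 cd fd f0; K' ⊕ opad = e0 4f c2 a7 97 9a.
m1: inner = H(8a 25 a8 cd fd f0 a8 ee 18 c5) = 84; tag = H(e0 4f c2 a7 97 9a 84) = 4d
m2: inner = H(8a 25 a8 cd fd f0 74 42 8e 7a) = cf; tag = H(e0 4f c2 a7 97 9a cf) = 98
m3: inner = H(8a 25 a8 cd fd f0 d5 62 c4 7f) = 8b; tag = H(e0 4f c2 a7 97 9a 8b) = 54 ← matches

3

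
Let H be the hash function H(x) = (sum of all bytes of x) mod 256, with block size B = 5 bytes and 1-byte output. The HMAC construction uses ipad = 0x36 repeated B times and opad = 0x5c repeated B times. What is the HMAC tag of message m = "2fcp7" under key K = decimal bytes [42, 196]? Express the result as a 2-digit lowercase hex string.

Key decimal bytes [42, 196] = 2a c4 is 2 bytes ≤ B = 5; zero-pad to 5 bytes: K' = 2a c4 00 00 00.
K' ⊕ ipad = 1c f2 36 36 36.  K' ⊕ opad = 76 98 5c 5c 5c.
Inner input = (K'⊕ipad) ∥ m = 1c f2 36 36 36 ∥ 32 66 63 70 37.
Inner hash: sum = 28+242+54+54+54+50+102+99+112+55 = 850; mod 256 = 82 → 52.
Outer input = (K'⊕opad) ∥ inner = 76 98 5c 5c 5c ∥ 52.
Outer hash (tag): sum = 118+152+92+92+92+82 = 628; mod 256 = 116 → 74.

74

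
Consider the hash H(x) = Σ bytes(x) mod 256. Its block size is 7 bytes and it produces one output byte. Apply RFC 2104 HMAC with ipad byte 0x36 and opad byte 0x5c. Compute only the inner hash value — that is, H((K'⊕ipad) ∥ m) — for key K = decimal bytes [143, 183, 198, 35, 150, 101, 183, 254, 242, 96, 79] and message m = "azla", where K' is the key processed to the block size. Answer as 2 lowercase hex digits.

Key decimal bytes [143, 183, 198, 35, 150, 101, 183, 254, 242, 96, 79] = 8f b7 c6 23 96 65 b7 fe f2 60 4f is 11 bytes > B = 7, so hash it first: H(key) = 80, then zero-pad to 7 bytes: K' = 80 00 00 00 00 00 00.
K' ⊕ ipad = b6 36 36 36 36 36 36.
Inner input = b6 36 36 36 36 36 36 ∥ 61 7a 6c 61.
Inner hash: sum = 182+54+54+54+54+54+54+97+122+108+97 = 930; mod 256 = 162 → a2.

a2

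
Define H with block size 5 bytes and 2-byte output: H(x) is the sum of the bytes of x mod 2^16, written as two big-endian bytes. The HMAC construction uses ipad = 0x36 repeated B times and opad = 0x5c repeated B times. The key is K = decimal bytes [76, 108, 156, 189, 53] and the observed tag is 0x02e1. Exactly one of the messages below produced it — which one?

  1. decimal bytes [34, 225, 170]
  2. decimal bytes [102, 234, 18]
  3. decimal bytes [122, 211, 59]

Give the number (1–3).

3

Key decimal bytes [76, 108, 156, 189, 53] = 4c 6c 9c bd 35 is exactly B = 5 bytes: K' = 4c 6c 9c bd 35.
K' ⊕ ipad = 7a 5a aa 8b 03; K' ⊕ opad = 10 30 c0 e1 69.
m1: inner = H(7a 5a aa 8b 03 22 e1 aa) = 03 b9; tag = H(10 30 c0 e1 69 03 b9) = 0306
m2: inner = H(7a 5a aa 8b 03 66 ea 12) = 03 6e; tag = H(10 30 c0 e1 69 03 6e) = 02bb
m3: inner = H(7a 5a aa 8b 03 7a d3 3b) = 03 94; tag = H(10 30 c0 e1 69 03 94) = 02e1 ← matches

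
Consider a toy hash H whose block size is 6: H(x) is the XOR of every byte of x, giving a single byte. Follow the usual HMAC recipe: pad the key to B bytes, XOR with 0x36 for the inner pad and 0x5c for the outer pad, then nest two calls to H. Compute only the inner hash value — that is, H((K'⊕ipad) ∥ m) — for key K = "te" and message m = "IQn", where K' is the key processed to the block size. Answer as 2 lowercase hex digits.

67

Key "te" = 74 65 is 2 bytes ≤ B = 6; zero-pad to 6 bytes: K' = 74 65 00 00 00 00.
K' ⊕ ipad = 42 53 36 36 36 36.
Inner input = 42 53 36 36 36 36 ∥ 49 51 6e.
Inner hash: XOR 42⊕53⊕36⊕36⊕36⊕36⊕49⊕51⊕6e = 67.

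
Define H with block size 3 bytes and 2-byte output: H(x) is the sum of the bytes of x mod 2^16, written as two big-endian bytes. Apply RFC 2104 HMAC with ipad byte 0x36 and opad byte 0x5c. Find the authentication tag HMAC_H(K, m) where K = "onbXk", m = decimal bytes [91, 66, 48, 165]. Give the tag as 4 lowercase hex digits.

Key "onbXk" = 6f 6e 62 58 6b is 5 bytes > B = 3, so hash it first: H(key) = 02 02, then zero-pad to 3 bytes: K' = 02 02 00.
K' ⊕ ipad = 34 34 36.  K' ⊕ opad = 5e 5e 5c.
Inner input = (K'⊕ipad) ∥ m = 34 34 36 ∥ 5b 42 30 a5.
Inner hash: sum = 52+52+54+91+66+48+165 = 528 → 02 10.
Outer input = (K'⊕opad) ∥ inner = 5e 5e 5c ∥ 02 10.
Outer hash (tag): sum = 94+94+92+2+16 = 298 → 01 2a.

012a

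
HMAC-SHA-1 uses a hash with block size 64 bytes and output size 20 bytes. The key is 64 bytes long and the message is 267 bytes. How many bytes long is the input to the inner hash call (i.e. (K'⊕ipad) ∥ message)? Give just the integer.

331

Key is 64 ≤ 64 bytes, zero-padded: |K'| = 64.
Inner input = (K'⊕ipad) ∥ m → 64 + 267 = 331 bytes.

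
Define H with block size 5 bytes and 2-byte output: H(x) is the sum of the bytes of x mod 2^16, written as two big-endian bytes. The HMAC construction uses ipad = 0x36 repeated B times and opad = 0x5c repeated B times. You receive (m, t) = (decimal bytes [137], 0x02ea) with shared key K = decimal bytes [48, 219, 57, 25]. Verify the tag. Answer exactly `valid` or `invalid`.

Key decimal bytes [48, 219, 57, 25] = 30 db 39 19 is 4 bytes ≤ B = 5; zero-pad to 5 bytes: K' = 30 db 39 19 00.
K' ⊕ ipad = 06 ed 0f 2f 36; K' ⊕ opad = 6c 87 65 45 5c.
Inner hash: sum = 6+237+15+47+54+137 = 496 → 01 f0.
Outer hash (recomputed tag): sum = 108+135+101+69+92+1+240 = 746 → 02 ea.
Recomputed tag = 02ea; claimed = 02ea → match.

valid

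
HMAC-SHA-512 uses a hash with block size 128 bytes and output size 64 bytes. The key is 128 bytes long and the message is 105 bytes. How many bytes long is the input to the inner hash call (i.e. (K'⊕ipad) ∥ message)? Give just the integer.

Key is 128 ≤ 128 bytes, zero-padded: |K'| = 128.
Inner input = (K'⊕ipad) ∥ m → 128 + 105 = 233 bytes.

233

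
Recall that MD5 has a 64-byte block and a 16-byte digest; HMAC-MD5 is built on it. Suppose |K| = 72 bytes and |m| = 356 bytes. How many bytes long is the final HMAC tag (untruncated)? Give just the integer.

16

The tag is one MD5 digest: 16 bytes.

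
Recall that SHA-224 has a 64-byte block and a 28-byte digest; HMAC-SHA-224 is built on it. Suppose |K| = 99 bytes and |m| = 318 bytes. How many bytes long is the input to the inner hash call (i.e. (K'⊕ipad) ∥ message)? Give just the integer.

Key is 99 > 64 bytes, so it is hashed to 28 bytes then zero-padded to 64: |K'| = 64.
Inner input = (K'⊕ipad) ∥ m → 64 + 318 = 382 bytes.

382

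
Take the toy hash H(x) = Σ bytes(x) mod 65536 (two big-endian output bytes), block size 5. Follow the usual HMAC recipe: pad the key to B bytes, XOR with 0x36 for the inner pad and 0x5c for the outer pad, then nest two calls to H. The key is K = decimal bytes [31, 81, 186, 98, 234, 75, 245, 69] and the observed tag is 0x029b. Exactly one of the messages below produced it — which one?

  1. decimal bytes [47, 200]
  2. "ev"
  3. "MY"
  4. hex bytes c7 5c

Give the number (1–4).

Key decimal bytes [31, 81, 186, 98, 234, 75, 245, 69] = 1f 51 ba 62 ea 4b f5 45 is 8 bytes > B = 5, so hash it first: H(key) = 03 fb, then zero-pad to 5 bytes: K' = 03 fb 00 00 00.
K' ⊕ ipad = 35 cd 36 36 36; K' ⊕ opad = 5f a7 5c 5c 5c.
m1: inner = H(35 cd 36 36 36 2f c8) = 02 9b; tag = H(5f a7 5c 5c 5c 02 9b) = 02b7
m2: inner = H(35 cd 36 36 36 65 76) = 02 7f; tag = H(5f a7 5c 5c 5c 02 7f) = 029b ← matches
m3: inner = H(35 cd 36 36 36 4d 59) = 02 4a; tag = H(5f a7 5c 5c 5c 02 4a) = 0266
m4: inner = H(35 cd 36 36 36 c7 5c) = 02 c7; tag = H(5f a7 5c 5c 5c 02 c7) = 02e3

2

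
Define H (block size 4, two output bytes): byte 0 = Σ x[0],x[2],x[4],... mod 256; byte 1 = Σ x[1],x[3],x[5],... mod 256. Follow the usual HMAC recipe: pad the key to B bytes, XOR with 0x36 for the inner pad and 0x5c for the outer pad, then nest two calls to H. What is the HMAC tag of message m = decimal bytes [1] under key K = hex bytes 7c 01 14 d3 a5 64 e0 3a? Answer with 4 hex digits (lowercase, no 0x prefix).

Key hex bytes 7c 01 14 d3 a5 64 e0 3a is 8 bytes > B = 4, so hash it first: H(key) = 15 72, then zero-pad to 4 bytes: K' = 15 72 00 00.
K' ⊕ ipad = 23 44 36 36.  K' ⊕ opad = 49 2e 5c 5c.
Inner input = (K'⊕ipad) ∥ m = 23 44 36 36 ∥ 01.
Inner hash: even-index sum = 90 mod 256 = 90; odd-index sum = 122 mod 256 = 122 → 5a 7a.
Outer input = (K'⊕opad) ∥ inner = 49 2e 5c 5c ∥ 5a 7a.
Outer hash (tag): even-index sum = 255 mod 256 = 255; odd-index sum = 260 mod 256 = 4 → ff 04.

ff04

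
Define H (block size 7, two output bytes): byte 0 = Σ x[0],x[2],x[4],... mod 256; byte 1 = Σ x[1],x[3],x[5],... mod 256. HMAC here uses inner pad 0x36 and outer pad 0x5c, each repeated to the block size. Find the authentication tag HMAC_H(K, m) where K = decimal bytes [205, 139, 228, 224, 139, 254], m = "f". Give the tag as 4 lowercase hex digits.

3df5

Key decimal bytes [205, 139, 228, 224, 139, 254] = cd 8b e4 e0 8b fe is 6 bytes ≤ B = 7; zero-pad to 7 bytes: K' = cd 8b e4 e0 8b fe 00.
K' ⊕ ipad = fb bd d2 d6 bd c8 36.  K' ⊕ opad = 91 d7 b8 bc d7 a2 5c.
Inner input = (K'⊕ipad) ∥ m = fb bd d2 d6 bd c8 36 ∥ 66.
Inner hash: even-index sum = 704 mod 256 = 192; odd-index sum = 705 mod 256 = 193 → c0 c1.
Outer input = (K'⊕opad) ∥ inner = 91 d7 b8 bc d7 a2 5c ∥ c0 c1.
Outer hash (tag): even-index sum = 829 mod 256 = 61; odd-index sum = 757 mod 256 = 245 → 3d f5.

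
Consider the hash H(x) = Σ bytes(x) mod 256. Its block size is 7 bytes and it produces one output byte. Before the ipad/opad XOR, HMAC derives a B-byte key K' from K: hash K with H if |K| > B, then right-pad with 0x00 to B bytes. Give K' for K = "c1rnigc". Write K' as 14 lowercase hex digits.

Key "c1rnigc" = 63 31 72 6e 69 67 63 is exactly B = 7 bytes: K' = 63 31 72 6e 69 67 63.

6331726e696763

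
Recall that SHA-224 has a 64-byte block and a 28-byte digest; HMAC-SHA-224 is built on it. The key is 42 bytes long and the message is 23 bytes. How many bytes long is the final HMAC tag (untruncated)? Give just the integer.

The tag is one SHA-224 digest: 28 bytes.

28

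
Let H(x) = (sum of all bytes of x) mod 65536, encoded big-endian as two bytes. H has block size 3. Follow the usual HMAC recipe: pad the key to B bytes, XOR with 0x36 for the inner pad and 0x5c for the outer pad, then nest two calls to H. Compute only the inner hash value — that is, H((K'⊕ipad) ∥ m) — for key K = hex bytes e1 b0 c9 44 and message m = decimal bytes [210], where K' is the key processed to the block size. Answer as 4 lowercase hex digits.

Key hex bytes e1 b0 c9 44 is 4 bytes > B = 3, so hash it first: H(key) = 02 9e, then zero-pad to 3 bytes: K' = 02 9e 00.
K' ⊕ ipad = 34 a8 36.
Inner input = 34 a8 36 ∥ d2.
Inner hash: sum = 52+168+54+210 = 484 → 01 e4.

01e4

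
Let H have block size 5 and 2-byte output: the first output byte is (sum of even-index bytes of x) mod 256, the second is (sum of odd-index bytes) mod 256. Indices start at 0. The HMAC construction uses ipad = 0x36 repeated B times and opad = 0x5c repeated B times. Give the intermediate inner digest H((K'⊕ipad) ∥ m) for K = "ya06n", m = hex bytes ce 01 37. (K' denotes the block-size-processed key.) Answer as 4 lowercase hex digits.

Key "ya06n" = 79 61 30 36 6e is exactly B = 5 bytes: K' = 79 61 30 36 6e.
K' ⊕ ipad = 4f 57 06 00 58.
Inner input = 4f 57 06 00 58 ∥ ce 01 37.
Inner hash: even-index sum = 174 mod 256 = 174; odd-index sum = 348 mod 256 = 92 → ae 5c.

ae5c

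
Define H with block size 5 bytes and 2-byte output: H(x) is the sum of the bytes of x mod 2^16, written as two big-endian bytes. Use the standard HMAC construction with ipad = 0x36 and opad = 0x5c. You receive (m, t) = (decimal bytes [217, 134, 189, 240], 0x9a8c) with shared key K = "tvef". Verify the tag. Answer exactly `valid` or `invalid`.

Key "tvef" = 74 76 65 66 is 4 bytes ≤ B = 5; zero-pad to 5 bytes: K' = 74 76 65 66 00.
K' ⊕ ipad = 42 40 53 50 36; K' ⊕ opad = 28 2a 39 3a 5c.
Inner hash: sum = 66+64+83+80+54+217+134+189+240 = 1127 → 04 67.
Outer hash (recomputed tag): sum = 40+42+57+58+92+4+103 = 396 → 01 8c.
Recomputed tag = 018c; claimed = 9a8c → mismatch.

invalid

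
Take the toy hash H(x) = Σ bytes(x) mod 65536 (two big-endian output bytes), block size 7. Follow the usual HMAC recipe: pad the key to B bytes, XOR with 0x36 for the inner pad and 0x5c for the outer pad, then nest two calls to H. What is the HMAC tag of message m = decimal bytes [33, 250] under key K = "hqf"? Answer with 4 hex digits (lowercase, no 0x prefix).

Key "hqf" = 68 71 66 is 3 bytes ≤ B = 7; zero-pad to 7 bytes: K' = 68 71 66 00 00 00 00.
K' ⊕ ipad = 5e 47 50 36 36 36 36.  K' ⊕ opad = 34 2d 3a 5c 5c 5c 5c.
Inner input = (K'⊕ipad) ∥ m = 5e 47 50 36 36 36 36 ∥ 21 fa.
Inner hash: sum = 94+71+80+54+54+54+54+33+250 = 744 → 02 e8.
Outer input = (K'⊕opad) ∥ inner = 34 2d 3a 5c 5c 5c 5c ∥ 02 e8.
Outer hash (tag): sum = 52+45+58+92+92+92+92+2+232 = 757 → 02 f5.

02f5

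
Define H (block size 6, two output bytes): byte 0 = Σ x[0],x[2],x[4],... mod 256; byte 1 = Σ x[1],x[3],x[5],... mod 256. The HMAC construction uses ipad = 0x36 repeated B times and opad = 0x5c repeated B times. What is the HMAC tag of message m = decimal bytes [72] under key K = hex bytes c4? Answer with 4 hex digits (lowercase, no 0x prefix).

Key hex bytes c4 is 1 byte ≤ B = 6; zero-pad to 6 bytes: K' = c4 00 00 00 00 00.
K' ⊕ ipad = f2 36 36 36 36 36.  K' ⊕ opad = 98 5c 5c 5c 5c 5c.
Inner input = (K'⊕ipad) ∥ m = f2 36 36 36 36 36 ∥ 48.
Inner hash: even-index sum = 422 mod 256 = 166; odd-index sum = 162 mod 256 = 162 → a6 a2.
Outer input = (K'⊕opad) ∥ inner = 98 5c 5c 5c 5c 5c ∥ a6 a2.
Outer hash (tag): even-index sum = 502 mod 256 = 246; odd-index sum = 438 mod 256 = 182 → f6 b6.

f6b6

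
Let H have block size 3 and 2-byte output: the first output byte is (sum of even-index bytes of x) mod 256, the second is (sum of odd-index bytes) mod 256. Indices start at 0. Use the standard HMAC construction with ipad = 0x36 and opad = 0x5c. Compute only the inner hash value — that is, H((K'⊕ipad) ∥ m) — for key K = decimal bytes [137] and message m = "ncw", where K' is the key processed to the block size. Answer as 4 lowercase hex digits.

581b

Key decimal bytes [137] = 89 is 1 byte ≤ B = 3; zero-pad to 3 bytes: K' = 89 00 00.
K' ⊕ ipad = bf 36 36.
Inner input = bf 36 36 ∥ 6e 63 77.
Inner hash: even-index sum = 344 mod 256 = 88; odd-index sum = 283 mod 256 = 27 → 58 1b.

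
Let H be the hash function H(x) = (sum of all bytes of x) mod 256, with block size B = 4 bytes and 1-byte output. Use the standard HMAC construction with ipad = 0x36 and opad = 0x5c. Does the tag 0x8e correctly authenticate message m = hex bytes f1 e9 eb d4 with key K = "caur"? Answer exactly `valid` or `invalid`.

Key "caur" = 63 61 75 72 is exactly B = 4 bytes: K' = 63 61 75 72.
K' ⊕ ipad = 55 57 43 44; K' ⊕ opad = 3f 3d 29 2e.
Inner hash: sum = 85+87+67+68+241+233+235+212 = 1228; mod 256 = 204 → cc.
Outer hash (recomputed tag): sum = 63+61+41+46+204 = 415; mod 256 = 159 → 9f.
Recomputed tag = 9f; claimed = 8e → mismatch.

invalid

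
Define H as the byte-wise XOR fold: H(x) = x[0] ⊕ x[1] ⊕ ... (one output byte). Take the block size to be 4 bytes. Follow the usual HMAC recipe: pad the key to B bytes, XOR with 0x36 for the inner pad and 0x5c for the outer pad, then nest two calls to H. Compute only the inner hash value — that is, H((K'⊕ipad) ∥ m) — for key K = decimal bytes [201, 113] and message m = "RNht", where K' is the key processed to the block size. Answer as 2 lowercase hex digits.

Key decimal bytes [201, 113] = c9 71 is 2 bytes ≤ B = 4; zero-pad to 4 bytes: K' = c9 71 00 00.
K' ⊕ ipad = ff 47 36 36.
Inner input = ff 47 36 36 ∥ 52 4e 68 74.
Inner hash: XOR ff⊕47⊕36⊕36⊕52⊕4e⊕68⊕74 = b8.

b8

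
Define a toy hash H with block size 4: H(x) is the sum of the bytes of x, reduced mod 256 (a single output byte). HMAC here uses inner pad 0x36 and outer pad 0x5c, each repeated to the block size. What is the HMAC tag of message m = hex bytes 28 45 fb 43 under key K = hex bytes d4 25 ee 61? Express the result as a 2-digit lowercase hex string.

Key hex bytes d4 25 ee 61 is exactly B = 4 bytes: K' = d4 25 ee 61.
K' ⊕ ipad = e2 13 d8 57.  K' ⊕ opad = 88 79 b2 3d.
Inner input = (K'⊕ipad) ∥ m = e2 13 d8 57 ∥ 28 45 fb 43.
Inner hash: sum = 226+19+216+87+40+69+251+67 = 975; mod 256 = 207 → cf.
Outer input = (K'⊕opad) ∥ inner = 88 79 b2 3d ∥ cf.
Outer hash (tag): sum = 136+121+178+61+207 = 703; mod 256 = 191 → bf.

bf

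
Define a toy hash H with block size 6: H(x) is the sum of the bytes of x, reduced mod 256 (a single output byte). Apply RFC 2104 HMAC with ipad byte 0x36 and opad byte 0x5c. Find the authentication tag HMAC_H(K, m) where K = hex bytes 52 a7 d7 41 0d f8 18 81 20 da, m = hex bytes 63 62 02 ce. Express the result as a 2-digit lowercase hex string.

03

Key hex bytes 52 a7 d7 41 0d f8 18 81 20 da is 10 bytes > B = 6, so hash it first: H(key) = a9, then zero-pad to 6 bytes: K' = a9 00 00 00 00 00.
K' ⊕ ipad = 9f 36 36 36 36 36.  K' ⊕ opad = f5 5c 5c 5c 5c 5c.
Inner input = (K'⊕ipad) ∥ m = 9f 36 36 36 36 36 ∥ 63 62 02 ce.
Inner hash: sum = 159+54+54+54+54+54+99+98+2+206 = 834; mod 256 = 66 → 42.
Outer input = (K'⊕opad) ∥ inner = f5 5c 5c 5c 5c 5c ∥ 42.
Outer hash (tag): sum = 245+92+92+92+92+92+66 = 771; mod 256 = 3 → 03.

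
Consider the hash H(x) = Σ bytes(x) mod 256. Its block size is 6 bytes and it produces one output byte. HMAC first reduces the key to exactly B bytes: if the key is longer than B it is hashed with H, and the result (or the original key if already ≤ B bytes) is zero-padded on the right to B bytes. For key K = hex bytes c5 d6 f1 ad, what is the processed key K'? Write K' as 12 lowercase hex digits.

c5d6f1ad0000

Key hex bytes c5 d6 f1 ad is 4 bytes ≤ B = 6; zero-pad to 6 bytes: K' = c5 d6 f1 ad 00 00.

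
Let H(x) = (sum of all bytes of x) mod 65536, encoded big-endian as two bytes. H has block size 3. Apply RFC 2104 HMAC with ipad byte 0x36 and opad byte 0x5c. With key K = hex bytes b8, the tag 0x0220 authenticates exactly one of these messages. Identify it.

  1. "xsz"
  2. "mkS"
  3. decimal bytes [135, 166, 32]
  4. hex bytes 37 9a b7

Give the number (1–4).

Key hex bytes b8 is 1 byte ≤ B = 3; zero-pad to 3 bytes: K' = b8 00 00.
K' ⊕ ipad = 8e 36 36; K' ⊕ opad = e4 5c 5c.
m1: inner = H(8e 36 36 78 73 7a) = 02 5f; tag = H(e4 5c 5c 02 5f) = 01fd
m2: inner = H(8e 36 36 6d 6b 53) = 02 25; tag = H(e4 5c 5c 02 25) = 01c3
m3: inner = H(8e 36 36 87 a6 20) = 02 47; tag = H(e4 5c 5c 02 47) = 01e5
m4: inner = H(8e 36 36 37 9a b7) = 02 82; tag = H(e4 5c 5c 02 82) = 0220 ← matches

4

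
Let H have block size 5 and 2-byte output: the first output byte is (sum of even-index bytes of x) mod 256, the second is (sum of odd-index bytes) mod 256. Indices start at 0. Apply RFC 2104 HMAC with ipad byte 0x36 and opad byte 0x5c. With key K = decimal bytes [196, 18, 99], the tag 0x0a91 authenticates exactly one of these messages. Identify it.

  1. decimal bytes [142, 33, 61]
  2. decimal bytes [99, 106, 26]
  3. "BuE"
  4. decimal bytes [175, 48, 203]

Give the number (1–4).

Key decimal bytes [196, 18, 99] = c4 12 63 is 3 bytes ≤ B = 5; zero-pad to 5 bytes: K' = c4 12 63 00 00.
K' ⊕ ipad = f2 24 55 36 36; K' ⊕ opad = 98 4e 3f 5c 5c.
m1: inner = H(f2 24 55 36 36 8e 21 3d) = 9e 25; tag = H(98 4e 3f 5c 5c 9e 25) = 5848
m2: inner = H(f2 24 55 36 36 63 6a 1a) = e7 d7; tag = H(98 4e 3f 5c 5c e7 d7) = 0a91 ← matches
m3: inner = H(f2 24 55 36 36 42 75 45) = f2 e1; tag = H(98 4e 3f 5c 5c f2 e1) = 149c
m4: inner = H(f2 24 55 36 36 af 30 cb) = ad d4; tag = H(98 4e 3f 5c 5c ad d4) = 0757

2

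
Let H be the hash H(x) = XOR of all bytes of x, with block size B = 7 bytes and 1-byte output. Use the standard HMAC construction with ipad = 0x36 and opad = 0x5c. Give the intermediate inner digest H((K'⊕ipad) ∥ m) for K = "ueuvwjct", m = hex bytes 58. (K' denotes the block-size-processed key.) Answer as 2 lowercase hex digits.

Key "ueuvwjct" = 75 65 75 76 77 6a 63 74 is 8 bytes > B = 7, so hash it first: H(key) = 19, then zero-pad to 7 bytes: K' = 19 00 00 00 00 00 00.
K' ⊕ ipad = 2f 36 36 36 36 36 36.
Inner input = 2f 36 36 36 36 36 36 ∥ 58.
Inner hash: XOR 2f⊕36⊕36⊕36⊕36⊕36⊕36⊕58 = 77.

77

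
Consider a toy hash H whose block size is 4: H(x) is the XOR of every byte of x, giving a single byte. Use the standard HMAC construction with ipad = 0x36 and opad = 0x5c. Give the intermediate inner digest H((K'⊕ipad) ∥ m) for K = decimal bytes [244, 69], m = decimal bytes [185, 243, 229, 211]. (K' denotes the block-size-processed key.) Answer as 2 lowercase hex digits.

cd

Key decimal bytes [244, 69] = f4 45 is 2 bytes ≤ B = 4; zero-pad to 4 bytes: K' = f4 45 00 00.
K' ⊕ ipad = c2 73 36 36.
Inner input = c2 73 36 36 ∥ b9 f3 e5 d3.
Inner hash: XOR c2⊕73⊕36⊕36⊕b9⊕f3⊕e5⊕d3 = cd.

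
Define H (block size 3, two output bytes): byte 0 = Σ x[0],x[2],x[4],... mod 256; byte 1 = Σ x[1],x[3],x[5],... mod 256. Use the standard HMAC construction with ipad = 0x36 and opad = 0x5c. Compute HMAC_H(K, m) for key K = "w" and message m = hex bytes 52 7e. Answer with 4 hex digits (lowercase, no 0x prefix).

Key "w" = 77 is 1 byte ≤ B = 3; zero-pad to 3 bytes: K' = 77 00 00.
K' ⊕ ipad = 41 36 36.  K' ⊕ opad = 2b 5c 5c.
Inner input = (K'⊕ipad) ∥ m = 41 36 36 ∥ 52 7e.
Inner hash: even-index sum = 245 mod 256 = 245; odd-index sum = 136 mod 256 = 136 → f5 88.
Outer input = (K'⊕opad) ∥ inner = 2b 5c 5c ∥ f5 88.
Outer hash (tag): even-index sum = 271 mod 256 = 15; odd-index sum = 337 mod 256 = 81 → 0f 51.

0f51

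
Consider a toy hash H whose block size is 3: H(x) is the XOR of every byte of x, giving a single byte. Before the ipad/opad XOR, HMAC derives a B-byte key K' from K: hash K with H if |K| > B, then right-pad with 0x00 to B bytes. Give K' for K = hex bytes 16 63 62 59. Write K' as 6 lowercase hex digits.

|K| = 4 > B = 3, so first hash the key.
H(K): XOR 16⊕63⊕62⊕59 = 4e.
Zero-pad H(K) = 4e to 3 bytes: K' = 4e 00 00.

4e0000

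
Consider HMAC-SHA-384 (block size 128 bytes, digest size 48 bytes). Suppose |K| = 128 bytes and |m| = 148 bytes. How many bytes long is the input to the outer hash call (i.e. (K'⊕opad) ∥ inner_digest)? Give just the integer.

176

Key is 128 ≤ 128 bytes, zero-padded: |K'| = 128.
Outer input = (K'⊕opad) ∥ H(inner) → 128 + 48 = 176 bytes.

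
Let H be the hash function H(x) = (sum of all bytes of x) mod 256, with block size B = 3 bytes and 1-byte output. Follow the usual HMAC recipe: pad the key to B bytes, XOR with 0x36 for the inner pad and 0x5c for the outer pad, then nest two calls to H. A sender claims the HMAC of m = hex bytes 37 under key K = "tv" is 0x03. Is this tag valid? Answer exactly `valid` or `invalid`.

Key "tv" = 74 76 is 2 bytes ≤ B = 3; zero-pad to 3 bytes: K' = 74 76 00.
K' ⊕ ipad = 42 40 36; K' ⊕ opad = 28 2a 5c.
Inner hash: sum = 66+64+54+55 = 239 → ef.
Outer hash (recomputed tag): sum = 40+42+92+239 = 413; mod 256 = 157 → 9d.
Recomputed tag = 9d; claimed = 03 → mismatch.

invalid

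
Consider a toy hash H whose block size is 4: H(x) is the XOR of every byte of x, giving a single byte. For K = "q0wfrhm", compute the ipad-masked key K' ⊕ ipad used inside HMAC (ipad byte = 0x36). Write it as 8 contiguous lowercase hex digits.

Key "q0wfrhm" = 71 30 77 66 72 68 6d is 7 bytes > B = 4, so hash it first: H(key) = 27, then zero-pad to 4 bytes: K' = 27 00 00 00.
XOR each byte with 0x36: 27⊕36=11, 00⊕36=36, 00⊕36=36, 00⊕36=36.

11363636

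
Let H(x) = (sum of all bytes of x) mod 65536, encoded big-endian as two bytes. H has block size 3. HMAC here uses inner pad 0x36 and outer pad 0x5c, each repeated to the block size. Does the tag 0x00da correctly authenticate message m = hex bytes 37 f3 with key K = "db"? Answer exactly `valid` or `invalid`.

Key "db" = 64 62 is 2 bytes ≤ B = 3; zero-pad to 3 bytes: K' = 64 62 00.
K' ⊕ ipad = 52 54 36; K' ⊕ opad = 38 3e 5c.
Inner hash: sum = 82+84+54+55+243 = 518 → 02 06.
Outer hash (recomputed tag): sum = 56+62+92+2+6 = 218 → 00 da.
Recomputed tag = 00da; claimed = 00da → match.

valid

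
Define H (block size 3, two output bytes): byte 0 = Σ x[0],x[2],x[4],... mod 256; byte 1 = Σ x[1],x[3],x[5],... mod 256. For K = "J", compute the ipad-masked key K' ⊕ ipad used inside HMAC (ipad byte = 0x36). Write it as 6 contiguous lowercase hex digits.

Key "J" = 4a is 1 byte ≤ B = 3; zero-pad to 3 bytes: K' = 4a 00 00.
XOR each byte with 0x36: 4a⊕36=7c, 00⊕36=36, 00⊕36=36.

7c3636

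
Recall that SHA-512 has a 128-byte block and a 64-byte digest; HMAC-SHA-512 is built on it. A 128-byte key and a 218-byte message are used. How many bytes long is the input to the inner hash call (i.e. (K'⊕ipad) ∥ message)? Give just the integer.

346

Key is 128 ≤ 128 bytes, zero-padded: |K'| = 128.
Inner input = (K'⊕ipad) ∥ m → 128 + 218 = 346 bytes.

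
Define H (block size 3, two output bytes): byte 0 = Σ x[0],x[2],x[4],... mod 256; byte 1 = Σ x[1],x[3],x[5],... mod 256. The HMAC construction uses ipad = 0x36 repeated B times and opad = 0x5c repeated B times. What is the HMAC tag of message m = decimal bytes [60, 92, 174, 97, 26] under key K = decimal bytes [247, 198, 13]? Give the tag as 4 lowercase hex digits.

f053

Key decimal bytes [247, 198, 13] = f7 c6 0d is exactly B = 3 bytes: K' = f7 c6 0d.
K' ⊕ ipad = c1 f0 3b.  K' ⊕ opad = ab 9a 51.
Inner input = (K'⊕ipad) ∥ m = c1 f0 3b ∥ 3c 5c ae 61 1a.
Inner hash: even-index sum = 441 mod 256 = 185; odd-index sum = 500 mod 256 = 244 → b9 f4.
Outer input = (K'⊕opad) ∥ inner = ab 9a 51 ∥ b9 f4.
Outer hash (tag): even-index sum = 496 mod 256 = 240; odd-index sum = 339 mod 256 = 83 → f0 53.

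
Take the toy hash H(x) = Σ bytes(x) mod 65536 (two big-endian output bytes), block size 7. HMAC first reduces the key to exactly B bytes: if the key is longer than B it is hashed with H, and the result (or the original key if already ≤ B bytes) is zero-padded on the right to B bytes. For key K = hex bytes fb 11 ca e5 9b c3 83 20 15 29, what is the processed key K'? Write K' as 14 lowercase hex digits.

04fa0000000000

|K| = 10 > B = 7, so first hash the key.
H(K): sum = 251+17+202+229+155+195+131+32+21+41 = 1274 → 04 fa.
Zero-pad H(K) = 04 fa to 7 bytes: K' = 04 fa 00 00 00 00 00.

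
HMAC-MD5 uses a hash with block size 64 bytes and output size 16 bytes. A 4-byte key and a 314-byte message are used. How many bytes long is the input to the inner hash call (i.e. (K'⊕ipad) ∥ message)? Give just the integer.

378

Key is 4 ≤ 64 bytes, zero-padded: |K'| = 64.
Inner input = (K'⊕ipad) ∥ m → 64 + 314 = 378 bytes.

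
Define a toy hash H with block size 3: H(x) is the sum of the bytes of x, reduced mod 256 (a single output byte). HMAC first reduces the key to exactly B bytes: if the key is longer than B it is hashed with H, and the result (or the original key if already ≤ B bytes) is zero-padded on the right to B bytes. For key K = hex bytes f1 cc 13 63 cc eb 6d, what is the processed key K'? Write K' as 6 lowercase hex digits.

|K| = 7 > B = 3, so first hash the key.
H(K): sum = 241+204+19+99+204+235+109 = 1111; mod 256 = 87 → 57.
Zero-pad H(K) = 57 to 3 bytes: K' = 57 00 00.

570000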